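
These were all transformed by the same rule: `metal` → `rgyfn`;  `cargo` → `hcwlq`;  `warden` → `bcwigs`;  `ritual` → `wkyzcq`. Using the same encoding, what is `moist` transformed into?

It's a Vigenère-style cipher with numeric key [5,2,5]: position i shifts by key[i mod 3].
Applying it to moist: m+5=r, o+2=q, i+5=n, s+5=x, t+2=v.

rqnxv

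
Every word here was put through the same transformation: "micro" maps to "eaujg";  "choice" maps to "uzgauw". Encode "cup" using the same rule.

Compare letters: m→e is +18, i→a is +18, c→u is +18 — a constant shift. This is a Caesar cipher with shift 18.
Applying it to cup: c+18=u, u+18=m, p+18=h.

umh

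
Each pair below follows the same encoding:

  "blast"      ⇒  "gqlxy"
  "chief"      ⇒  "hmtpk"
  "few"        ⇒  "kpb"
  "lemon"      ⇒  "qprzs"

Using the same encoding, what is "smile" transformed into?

Vowels shift forward by 11 and consonants shift forward by 5.
Applying it to smile: s(cons)+5=x, m(cons)+5=r, i(vowel)+11=t, l(cons)+5=q, e(vowel)+11=p.

xrtqp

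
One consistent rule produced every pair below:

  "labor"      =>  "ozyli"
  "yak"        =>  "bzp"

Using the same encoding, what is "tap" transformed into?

gzk

Letters are reflected about the middle of the alphabet (position → 25−position): Atbash.
Applying it to tap: t↔g, a↔z, p↔k.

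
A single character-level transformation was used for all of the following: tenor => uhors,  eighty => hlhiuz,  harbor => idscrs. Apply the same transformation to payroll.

The shift depends on letter class: consonant t→u is +1, but vowel e→h is +3. The rule splits by letter class: vowels +3, consonants +1.
On payroll: p(cons)+1=q, a(vowel)+3=d, y(cons)+1=z, r(cons)+1=s, o(vowel)+3=r, l(cons)+1=m, l(cons)+1=m.

qdzsrmm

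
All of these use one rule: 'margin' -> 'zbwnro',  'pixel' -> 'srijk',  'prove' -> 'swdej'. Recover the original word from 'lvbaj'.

skate

m(12)→z(25) and a(0)→b(1) fit y≡15x+1 (mod 26); the inverse of 15 mod 26 is 7. Each letter's alphabet position (a=0..z=25) is mapped through 15·x+1 mod 26 — an affine cipher.
Decoding lvbaj: l(11)→7·(11−1)≡18=s; v(21)→7·(21−1)≡10=k; b(1)→7·(1−1)≡0=a; a(0)→7·(0−1)≡19=t; j(9)→7·(9−1)≡4=e (all mod 26).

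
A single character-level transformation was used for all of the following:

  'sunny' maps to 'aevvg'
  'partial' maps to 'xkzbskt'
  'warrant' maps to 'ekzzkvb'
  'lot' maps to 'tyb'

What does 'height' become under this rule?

posopb

The shift depends on letter class: consonant s→a is +8, but vowel u→e is +10. The rule splits by letter class: vowels +10, consonants +8.
For height: h(cons)+8=p, e(vowel)+10=o, i(vowel)+10=s, g(cons)+8=o, h(cons)+8=p, t(cons)+8=b.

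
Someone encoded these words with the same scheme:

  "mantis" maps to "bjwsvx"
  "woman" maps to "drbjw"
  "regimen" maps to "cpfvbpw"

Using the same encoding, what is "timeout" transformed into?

svbprns

Each letter's alphabet position (a=0..z=25) is mapped through 21·x+9 mod 26 — an affine cipher.
Applying it to timeout: t(19)→21·19+9≡18=s; i(8)→21·8+9≡21=v; m(12)→21·12+9≡1=b; e(4)→21·4+9≡15=p; o(14)→21·14+9≡17=r; u(20)→21·20+9≡13=n; t(19)→21·19+9≡18=s (all mod 26).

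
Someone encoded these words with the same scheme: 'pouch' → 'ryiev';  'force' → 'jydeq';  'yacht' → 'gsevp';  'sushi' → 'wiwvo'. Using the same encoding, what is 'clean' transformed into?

etqsf

p(15)→r(17) and o(14)→y(24) fit y≡19x+18 (mod 26); the inverse of 19 mod 26 is 11. Treating letters as 0–25, the rule is x ↦ 19x + 18 (mod 26).
On clean: c(2)→19·2+18≡4=e; l(11)→19·11+18≡19=t; e(4)→19·4+18≡16=q; a(0)→19·0+18≡18=s; n(13)→19·13+18≡5=f (all mod 26).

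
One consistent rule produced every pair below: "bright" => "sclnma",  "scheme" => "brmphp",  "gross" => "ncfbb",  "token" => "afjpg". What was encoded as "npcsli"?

b(1)→s(18) and r(17)→c(2) fit y≡25x+19 (mod 26); the inverse of 25 mod 26 is 25. This is an affine cipher: with a=0,…,z=25, each position x becomes (25x+19) mod 26.
Reversing it on npcsli: n(13)→25·(13−19)≡6=g; p(15)→25·(15−19)≡4=e; c(2)→25·(2−19)≡17=r; s(18)→25·(18−19)≡1=b; l(11)→25·(11−19)≡8=i; i(8)→25·(8−19)≡11=l (all mod 26).

gerbil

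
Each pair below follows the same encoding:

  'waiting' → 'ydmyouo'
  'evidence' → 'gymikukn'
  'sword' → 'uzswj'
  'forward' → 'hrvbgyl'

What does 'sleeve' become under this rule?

uoijbl

In waiting: w→y is +2, a→d is +3, i→m is +4, t→y is +5 — the shift increases by 1 each position. Each letter shifts forward by (position + 2), i.e. 2, 3, 4, … — the shift grows by one for each successive letter.
On sleeve: s+2=u, l+3=o, e+4=i, e+5=j, v+6=b, e+7=l.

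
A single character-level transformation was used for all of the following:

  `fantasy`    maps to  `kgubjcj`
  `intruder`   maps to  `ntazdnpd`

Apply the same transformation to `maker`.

rgrma

In fantasy: f→k is +5, a→g is +6, n→u is +7, t→b is +8 — the shift increases by 1 each position. Letter i (0-indexed) is shifted by i+5, so successive shifts are 5, 6, 7, ….
For maker: m+5=r, a+6=g, k+7=r, e+8=m, r+9=a.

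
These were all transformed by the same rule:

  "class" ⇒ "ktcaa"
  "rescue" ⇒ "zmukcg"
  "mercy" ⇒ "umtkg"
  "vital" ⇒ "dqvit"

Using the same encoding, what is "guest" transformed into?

ocgab

The shifts repeat in a cycle of length 3: positions 0,1,… shift by +8, +8, +2, then the pattern repeats.
Applying it to guest: g+8=o, u+8=c, e+2=g, s+8=a, t+8=b.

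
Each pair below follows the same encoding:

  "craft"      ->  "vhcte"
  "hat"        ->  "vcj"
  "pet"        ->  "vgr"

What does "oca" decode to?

yam

Read the word backwards and shift each letter +2.
Undoing it on oca: shift back: o−2=m, c−2=a, a−2=y → may; then reverse → yam.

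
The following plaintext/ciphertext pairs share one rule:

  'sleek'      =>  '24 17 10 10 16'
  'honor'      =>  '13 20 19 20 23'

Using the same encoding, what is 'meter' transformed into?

s is letter #19 and maps to 24: an offset of 5. Each letter is replaced by its alphabet position (a=1..z=26) + 5.
Applying it to meter: m=13→18, e=5→10, t=20→25, e=5→10, r=18→23.

18 10 25 10 23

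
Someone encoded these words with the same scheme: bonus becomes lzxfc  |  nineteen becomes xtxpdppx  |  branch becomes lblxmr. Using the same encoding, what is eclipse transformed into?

pmvtzcp

The shift depends on letter class: consonant b→l is +10, but vowel o→z is +11. The rule splits by letter class: vowels +11, consonants +10.
On eclipse: e(vowel)+11=p, c(cons)+10=m, l(cons)+10=v, i(vowel)+11=t, p(cons)+10=z, s(cons)+10=c, e(vowel)+11=p.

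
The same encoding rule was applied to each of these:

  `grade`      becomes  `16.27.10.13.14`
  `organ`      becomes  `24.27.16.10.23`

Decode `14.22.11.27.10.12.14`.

g is letter #7 and maps to 16: an offset of 9. Each letter is replaced by its alphabet position (a=1..z=26) + 9.
Decoding 14.22.11.27.10.12.14: 14→(14−9)÷1=5=e, 22→(22−9)÷1=13=m, 11→(11−9)÷1=2=b, 27→(27−9)÷1=18=r, 10→(10−9)÷1=1=a, 12→(12−9)÷1=3=c, 14→(14−9)÷1=5=e.

embrace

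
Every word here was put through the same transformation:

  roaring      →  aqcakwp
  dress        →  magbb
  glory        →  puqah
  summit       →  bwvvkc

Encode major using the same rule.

vcsqa

The shift depends on letter class: consonant r→a is +9, but vowel o→q is +2. The rule splits by letter class: vowels +2, consonants +9.
On major: m(cons)+9=v, a(vowel)+2=c, j(cons)+9=s, o(vowel)+2=q, r(cons)+9=a.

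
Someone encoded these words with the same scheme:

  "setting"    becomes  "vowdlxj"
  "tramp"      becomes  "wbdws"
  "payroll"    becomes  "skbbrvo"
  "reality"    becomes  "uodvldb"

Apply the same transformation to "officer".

Shifts by position in setting: pos 0: s→v (+3), pos 1: e→o (+10), pos 2: t→w (+3), pos 3: t→d (+10) — repeating every 2. The shifts repeat in a cycle of length 2: positions 0,1,… shift by +3, +10, then the pattern repeats.
Applying it to officer: o+3=r, f+10=p, f+3=i, i+10=s, c+3=f, e+10=o, r+3=u.

rpisfou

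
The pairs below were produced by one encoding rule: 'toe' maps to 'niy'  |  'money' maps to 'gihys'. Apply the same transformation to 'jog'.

Every letter moves 20 places later in the alphabet, wrapping around z→a.
On jog: j+20=d, o+20=i, g+20=a.

dia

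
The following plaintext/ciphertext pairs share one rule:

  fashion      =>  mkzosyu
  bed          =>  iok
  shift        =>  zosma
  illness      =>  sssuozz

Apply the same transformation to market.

The shift depends on letter class: consonant f→m is +7, but vowel a→k is +10. Vowels shift forward by 10 and consonants shift forward by 7.
On market: m(cons)+7=t, a(vowel)+10=k, r(cons)+7=y, k(cons)+7=r, e(vowel)+10=o, t(cons)+7=a.

tkyroa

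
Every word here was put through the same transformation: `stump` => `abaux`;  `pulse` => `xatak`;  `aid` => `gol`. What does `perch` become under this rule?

xkzkp

Vowels shift forward by 6 and consonants shift forward by 8.
On perch: p(cons)+8=x, e(vowel)+6=k, r(cons)+8=z, c(cons)+8=k, h(cons)+8=p.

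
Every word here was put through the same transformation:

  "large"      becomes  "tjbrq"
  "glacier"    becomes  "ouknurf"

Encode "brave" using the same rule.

In large: l→t is +8, a→j is +9, r→b is +10, g→r is +11 — the shift increases by 1 each position. The shift increases by 1 at each position, starting from +8: 8, 9, 10, ….
Applying it to brave: b+8=j, r+9=a, a+10=k, v+11=g, e+12=q.

jakgq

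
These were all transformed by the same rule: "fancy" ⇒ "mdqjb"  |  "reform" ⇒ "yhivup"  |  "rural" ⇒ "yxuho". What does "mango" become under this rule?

tdqnr

Shifts by position in fancy: pos 0: f→m (+7), pos 1: a→d (+3), pos 2: n→q (+3), pos 3: c→j (+7), pos 4: y→b (+3) — repeating every 3. A repeating key of period 3 is used — shifts +7, +3, +3 over and over.
On mango: m+7=t, a+3=d, n+3=q, g+7=n, o+3=r.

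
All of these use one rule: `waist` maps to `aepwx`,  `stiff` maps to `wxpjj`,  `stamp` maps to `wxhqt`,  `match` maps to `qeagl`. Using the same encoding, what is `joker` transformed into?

nsriv

Shifts by position in waist: pos 0: w→a (+4), pos 1: a→e (+4), pos 2: i→p (+7), pos 3: s→w (+4), pos 4: t→x (+4) — repeating every 3. The shifts repeat in a cycle of length 3: positions 0,1,… shift by +4, +4, +7, then the pattern repeats.
On joker: j+4=n, o+4=s, k+7=r, e+4=i, r+4=v.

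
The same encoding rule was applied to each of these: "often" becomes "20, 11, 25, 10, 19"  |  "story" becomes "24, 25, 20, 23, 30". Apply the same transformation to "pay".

o is letter #15 and maps to 20: an offset of 5. The number is (letter's place in the alphabet, a=1) + 5.
On pay: p=16→21, a=1→6, y=25→30.

21, 6, 30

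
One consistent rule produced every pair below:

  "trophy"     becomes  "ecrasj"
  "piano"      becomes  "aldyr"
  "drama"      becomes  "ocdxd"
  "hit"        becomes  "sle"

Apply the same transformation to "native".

ydelgh

The shift depends on letter class: consonant t→e is +11, but vowel o→r is +3. The rule splits by letter class: vowels +3, consonants +11.
Applying it to native: n(cons)+11=y, a(vowel)+3=d, t(cons)+11=e, i(vowel)+3=l, v(cons)+11=g, e(vowel)+3=h.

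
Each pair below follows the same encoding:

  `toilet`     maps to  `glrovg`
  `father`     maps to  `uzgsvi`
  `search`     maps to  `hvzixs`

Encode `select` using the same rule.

hvovxg

Letters are reflected about the middle of the alphabet (position → 25−position): Atbash.
On select: s↔h, e↔v, l↔o, e↔v, c↔x, t↔g.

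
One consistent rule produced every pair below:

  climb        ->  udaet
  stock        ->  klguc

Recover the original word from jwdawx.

relief

Compare letters: c→u is +18, l→d is +18, i→a is +18 — a constant shift. It's a constant shift of +18 (ROT18).
Undoing it on jwdawx: j−18=r, w−18=e, d−18=l, a−18=i, w−18=e, x−18=f.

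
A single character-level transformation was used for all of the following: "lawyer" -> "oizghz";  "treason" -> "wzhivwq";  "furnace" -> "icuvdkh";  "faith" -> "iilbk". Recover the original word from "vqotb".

Shifts by position in lawyer: pos 0: l→o (+3), pos 1: a→i (+8), pos 2: w→z (+3), pos 3: y→g (+8) — repeating every 2. A repeating key of period 2 is used — shifts +3, +8 over and over.
Reversing it on vqotb: v−3=s, q−8=i, o−3=l, t−8=l, b−3=y.

silly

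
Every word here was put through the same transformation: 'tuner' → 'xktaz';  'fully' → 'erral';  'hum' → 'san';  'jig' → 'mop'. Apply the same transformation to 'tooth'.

nzuuz

Two steps: reverse the string, then apply a Caesar shift of +6.
Applying it to tooth: reverse → htoot; then shift: h+6=n, t+6=z, o+6=u, o+6=u, t+6=z.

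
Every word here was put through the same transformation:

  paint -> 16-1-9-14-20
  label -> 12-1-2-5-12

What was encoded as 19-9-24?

six

Each letter is replaced by its alphabet position (a=1, b=2, …, z=26).
Decoding 19-9-24: 19=s, 9=i, 24=x.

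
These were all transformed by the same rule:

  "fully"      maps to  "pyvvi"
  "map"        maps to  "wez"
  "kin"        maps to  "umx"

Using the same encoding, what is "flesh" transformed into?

pvicr

Two shifts are in play — +4 for a/e/i/o/u, +10 for every other letter.
For flesh: f(cons)+10=p, l(cons)+10=v, e(vowel)+4=i, s(cons)+10=c, h(cons)+10=r.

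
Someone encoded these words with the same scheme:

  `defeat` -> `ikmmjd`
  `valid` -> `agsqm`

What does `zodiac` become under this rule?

Letter i (0-indexed) is shifted by i+5, so successive shifts are 5, 6, 7, ….
Applying it to zodiac: z+5=e, o+6=u, d+7=k, i+8=q, a+9=j, c+10=m.

eukqjm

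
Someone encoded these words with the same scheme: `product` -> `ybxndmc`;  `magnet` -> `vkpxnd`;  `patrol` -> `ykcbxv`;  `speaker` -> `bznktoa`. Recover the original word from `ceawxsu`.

turmoil

Shifts by position in product: pos 0: p→y (+9), pos 1: r→b (+10), pos 2: o→x (+9), pos 3: d→n (+10) — repeating every 2. The shifts repeat in a cycle of length 2: positions 0,1,… shift by +9, +10, then the pattern repeats.
Reversing it on ceawxsu: c−9=t, e−10=u, a−9=r, w−10=m, x−9=o, s−10=i, u−9=l.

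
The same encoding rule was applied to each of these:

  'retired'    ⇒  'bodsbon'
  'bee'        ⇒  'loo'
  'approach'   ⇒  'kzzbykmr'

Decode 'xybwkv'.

Compare letters: r→b is +10, e→o is +10, t→d is +10 — a constant shift. It's a constant shift of +10 (ROT10).
Undoing it on xybwkv: x−10=n, y−10=o, b−10=r, w−10=m, k−10=a, v−10=l.

normal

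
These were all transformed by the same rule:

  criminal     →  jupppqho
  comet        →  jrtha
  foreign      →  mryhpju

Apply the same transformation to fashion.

mdzkpru

Shifts by position in criminal: pos 0: c→j (+7), pos 1: r→u (+3), pos 2: i→p (+7), pos 3: m→p (+3) — repeating every 2. The shifts repeat in a cycle of length 2: positions 0,1,… shift by +7, +3, then the pattern repeats.
For fashion: f+7=m, a+3=d, s+7=z, h+3=k, i+7=p, o+3=r, n+7=u.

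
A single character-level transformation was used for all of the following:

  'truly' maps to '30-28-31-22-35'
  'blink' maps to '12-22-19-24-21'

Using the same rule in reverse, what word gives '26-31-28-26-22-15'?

t is letter #20 and maps to 30: an offset of 10. Each letter is replaced by its alphabet position (a=1..z=26) + 10.
Decoding 26-31-28-26-22-15: 26→(26−10)÷1=16=p, 31→(31−10)÷1=21=u, 28→(28−10)÷1=18=r, 26→(26−10)÷1=16=p, 22→(22−10)÷1=12=l, 15→(15−10)÷1=5=e.

purple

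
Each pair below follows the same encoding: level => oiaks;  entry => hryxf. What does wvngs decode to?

trial

The shift increases by 1 at each position, starting from +3: 3, 4, 5, ….
Undoing it on wvngs: w−3=t, v−4=r, n−5=i, g−6=a, s−7=l.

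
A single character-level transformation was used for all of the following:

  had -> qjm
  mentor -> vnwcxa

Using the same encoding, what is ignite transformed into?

rpwrcn

Compare letters: h→q is +9, a→j is +9, d→m is +9 — a constant shift. Each letter is shifted forward by 9 in the alphabet (a Caesar shift of +9).
On ignite: i+9=r, g+9=p, n+9=w, i+9=r, t+9=c, e+9=n.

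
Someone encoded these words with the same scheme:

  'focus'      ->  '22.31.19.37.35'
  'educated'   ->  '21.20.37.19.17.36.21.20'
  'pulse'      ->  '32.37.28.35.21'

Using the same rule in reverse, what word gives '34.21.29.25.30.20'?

remind

f is letter #6 and maps to 22: an offset of 16. Letters become their 1-based position plus 16 (so a→17, b→18, …).
Decoding 34.21.29.25.30.20: 34→(34−16)÷1=18=r, 21→(21−16)÷1=5=e, 29→(29−16)÷1=13=m, 25→(25−16)÷1=9=i, 30→(30−16)÷1=14=n, 20→(20−16)÷1=4=d.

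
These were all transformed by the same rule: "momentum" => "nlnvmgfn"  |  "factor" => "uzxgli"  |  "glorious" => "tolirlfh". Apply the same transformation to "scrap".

Each pair mirrors across the alphabet (m↔n, o↔l, m↔n): positions sum to 25. Letters are reflected about the middle of the alphabet (position → 25−position): Atbash.
For scrap: s↔h, c↔x, r↔i, a↔z, p↔k.

hxizk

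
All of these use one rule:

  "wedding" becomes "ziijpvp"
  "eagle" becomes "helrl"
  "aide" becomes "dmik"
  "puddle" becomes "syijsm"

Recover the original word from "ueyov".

In wedding: w→z is +3, e→i is +4, d→i is +5, d→j is +6 — the shift increases by 1 each position. Letter i (0-indexed) is shifted by i+3, so successive shifts are 3, 4, 5, ….
Reversing it on ueyov: u−3=r, e−4=a, y−5=t, o−6=i, v−7=o.

ratio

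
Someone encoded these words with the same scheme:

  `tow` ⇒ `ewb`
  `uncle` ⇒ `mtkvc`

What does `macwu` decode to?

mouse

The word is reversed, then every letter is shifted forward by 8.
Decoding macwu: shift back: m−8=e, a−8=s, c−8=u, w−8=o, u−8=m → esuom; then reverse → mouse.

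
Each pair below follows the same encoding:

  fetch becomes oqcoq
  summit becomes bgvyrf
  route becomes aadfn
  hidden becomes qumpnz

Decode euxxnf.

A repeating key of period 2 is used — shifts +9, +12 over and over.
Undoing it on euxxnf: e−9=v, u−12=i, x−9=o, x−12=l, n−9=e, f−12=t.

violet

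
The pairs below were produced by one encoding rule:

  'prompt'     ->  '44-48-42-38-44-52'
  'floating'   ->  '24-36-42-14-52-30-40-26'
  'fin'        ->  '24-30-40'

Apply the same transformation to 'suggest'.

p(#16)→44 and r(#18)→48: differences scale by 2, so n = 2·pos + 12. The formula is n = 2×(alphabet index, a=1) + 12.
For suggest: s=19→50, u=21→54, g=7→26, g=7→26, e=5→22, s=19→50, t=20→52.

50-54-26-26-22-50-52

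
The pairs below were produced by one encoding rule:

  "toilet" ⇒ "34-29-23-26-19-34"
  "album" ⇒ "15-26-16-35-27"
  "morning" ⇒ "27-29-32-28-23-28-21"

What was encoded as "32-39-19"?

rye

t is letter #20 and maps to 34: an offset of 14. Letters become their 1-based position plus 14 (so a→15, b→16, …).
Decoding 32-39-19: 32→(32−14)÷1=18=r, 39→(39−14)÷1=25=y, 19→(19−14)÷1=5=e.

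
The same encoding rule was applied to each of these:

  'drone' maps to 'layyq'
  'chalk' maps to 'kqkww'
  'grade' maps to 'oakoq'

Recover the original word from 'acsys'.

In drone: d→l is +8, r→a is +9, o→y is +10, n→y is +11 — the shift increases by 1 each position. Each letter shifts forward by (position + 8), i.e. 8, 9, 10, … — the shift grows by one for each successive letter.
Decoding acsys: a−8=s, c−9=t, s−10=i, y−11=n, s−12=g.

sting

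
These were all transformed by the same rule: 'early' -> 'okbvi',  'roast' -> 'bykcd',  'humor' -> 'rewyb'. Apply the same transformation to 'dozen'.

nyjox

Each letter is shifted forward by 10 in the alphabet (a Caesar shift of +10).
For dozen: d+10=n, o+10=y, z+10=j, e+10=o, n+10=x.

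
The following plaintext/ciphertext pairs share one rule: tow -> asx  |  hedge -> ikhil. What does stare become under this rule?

The output letters match the input read backwards, each shifted +4: tow reversed is wot. Two steps: reverse the string, then apply a Caesar shift of +4.
On stare: reverse → erats; then shift: e+4=i, r+4=v, a+4=e, t+4=x, s+4=w.

ivexw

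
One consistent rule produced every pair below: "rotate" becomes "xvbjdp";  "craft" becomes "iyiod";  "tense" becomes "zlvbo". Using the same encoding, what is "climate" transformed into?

isqvkeq

In rotate: r→x is +6, o→v is +7, t→b is +8, a→j is +9 — the shift increases by 1 each position. Letter i (0-indexed) is shifted by i+6, so successive shifts are 6, 7, 8, ….
Applying it to climate: c+6=i, l+7=s, i+8=q, m+9=v, a+10=k, t+11=e, e+12=q.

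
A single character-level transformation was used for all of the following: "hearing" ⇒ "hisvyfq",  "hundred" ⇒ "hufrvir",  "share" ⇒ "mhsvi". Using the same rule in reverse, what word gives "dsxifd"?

talent

Each letter's alphabet position (a=0..z=25) is mapped through 17·x+18 mod 26 — an affine cipher.
Decoding dsxifd: d(3)→23·(3−18)≡19=t; s(18)→23·(18−18)≡0=a; x(23)→23·(23−18)≡11=l; i(8)→23·(8−18)≡4=e; f(5)→23·(5−18)≡13=n; d(3)→23·(3−18)≡19=t (all mod 26).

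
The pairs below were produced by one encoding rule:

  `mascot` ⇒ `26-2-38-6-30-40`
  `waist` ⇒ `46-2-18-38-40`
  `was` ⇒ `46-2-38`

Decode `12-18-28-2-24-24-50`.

m(#13)→26 and a(#1)→2: differences scale by 2, so n = 2·pos + 0. With a=1..z=26, the number is 2·pos.
Undoing it on 12-18-28-2-24-24-50: 12→(12−0)÷2=6=f, 18→(18−0)÷2=9=i, 28→(28−0)÷2=14=n, 2→(2−0)÷2=1=a, 24→(24−0)÷2=12=l, 24→(24−0)÷2=12=l, 50→(50−0)÷2=25=y.

finally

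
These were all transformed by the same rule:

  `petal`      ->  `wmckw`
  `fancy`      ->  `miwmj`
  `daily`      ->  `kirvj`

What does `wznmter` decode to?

precise

The shift increases by 1 at each position, starting from +7: 7, 8, 9, ….
Undoing it on wznmter: w−7=p, z−8=r, n−9=e, m−10=c, t−11=i, e−12=s, r−13=e.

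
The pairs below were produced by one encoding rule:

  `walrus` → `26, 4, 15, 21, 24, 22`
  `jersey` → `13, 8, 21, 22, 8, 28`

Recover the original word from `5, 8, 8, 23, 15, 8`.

beetle

w is letter #23 and maps to 26: an offset of 3. Letters become their 1-based position plus 3 (so a→4, b→5, …).
Undoing it on 5, 8, 8, 23, 15, 8: 5→(5−3)÷1=2=b, 8→(8−3)÷1=5=e, 8→(8−3)÷1=5=e, 23→(23−3)÷1=20=t, 15→(15−3)÷1=12=l, 8→(8−3)÷1=5=e.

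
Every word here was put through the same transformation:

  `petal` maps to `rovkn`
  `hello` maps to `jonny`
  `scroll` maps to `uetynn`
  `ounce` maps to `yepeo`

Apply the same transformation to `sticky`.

The shift depends on letter class: consonant p→r is +2, but vowel e→o is +10. Two shifts are in play — +10 for a/e/i/o/u, +2 for every other letter.
On sticky: s(cons)+2=u, t(cons)+2=v, i(vowel)+10=s, c(cons)+2=e, k(cons)+2=m, y(cons)+2=a.

uvsema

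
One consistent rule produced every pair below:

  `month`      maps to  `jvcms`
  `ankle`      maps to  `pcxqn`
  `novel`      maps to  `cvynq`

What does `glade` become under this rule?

zqpun

Treating letters as 0–25, the rule is x ↦ 19x + 15 (mod 26).
On glade: g(6)→19·6+15≡25=z; l(11)→19·11+15≡16=q; a(0)→19·0+15≡15=p; d(3)→19·3+15≡20=u; e(4)→19·4+15≡13=n (all mod 26).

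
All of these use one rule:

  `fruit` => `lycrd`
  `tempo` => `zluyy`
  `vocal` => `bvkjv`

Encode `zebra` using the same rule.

In fruit: f→l is +6, r→y is +7, u→c is +8, i→r is +9 — the shift increases by 1 each position. Each letter shifts forward by (position + 6), i.e. 6, 7, 8, … — the shift grows by one for each successive letter.
On zebra: z+6=f, e+7=l, b+8=j, r+9=a, a+10=k.

fljak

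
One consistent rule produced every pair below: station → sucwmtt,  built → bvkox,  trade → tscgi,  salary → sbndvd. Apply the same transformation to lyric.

In station: s→s is +0, t→u is +1, a→c is +2, t→w is +3 — the shift increases by 1 each position. The shift increases by 1 at each position, starting from +0: 0, 1, 2, ….
For lyric: l+0=l, y+1=z, r+2=t, i+3=l, c+4=g.

lztlg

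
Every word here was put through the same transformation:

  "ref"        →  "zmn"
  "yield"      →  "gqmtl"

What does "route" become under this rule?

Compare letters: r→z is +8, e→m is +8, f→n is +8 — a constant shift. This is a Caesar cipher with shift 8.
On route: r+8=z, o+8=w, u+8=c, t+8=b, e+8=m.

zwcbm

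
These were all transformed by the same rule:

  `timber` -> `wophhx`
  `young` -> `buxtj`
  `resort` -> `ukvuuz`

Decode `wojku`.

Shifts by position in timber: pos 0: t→w (+3), pos 1: i→o (+6), pos 2: m→p (+3), pos 3: b→h (+6) — repeating every 2. The shifts repeat in a cycle of length 2: positions 0,1,… shift by +3, +6, then the pattern repeats.
Decoding wojku: w−3=t, o−6=i, j−3=g, k−6=e, u−3=r.

tiger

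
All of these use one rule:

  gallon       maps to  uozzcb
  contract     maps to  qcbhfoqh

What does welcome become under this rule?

Compare letters: g→u is +14, a→o is +14, l→z is +14 — a constant shift. Every letter moves 14 places later in the alphabet, wrapping around z→a.
For welcome: w+14=k, e+14=s, l+14=z, c+14=q, o+14=c, m+14=a, e+14=s.

kszqcas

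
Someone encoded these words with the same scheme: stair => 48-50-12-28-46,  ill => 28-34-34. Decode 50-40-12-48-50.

toast

s(#19)→48 and t(#20)→50: differences scale by 2, so n = 2·pos + 10. With a=1..z=26, the number is 2·pos + 10.
Decoding 50-40-12-48-50: 50→(50−10)÷2=20=t, 40→(40−10)÷2=15=o, 12→(12−10)÷2=1=a, 48→(48−10)÷2=19=s, 50→(50−10)÷2=20=t.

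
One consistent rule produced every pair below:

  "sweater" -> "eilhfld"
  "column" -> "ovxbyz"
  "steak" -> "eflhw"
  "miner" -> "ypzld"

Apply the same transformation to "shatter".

ethffld

Two shifts are in play — +7 for a/e/i/o/u, +12 for every other letter.
Applying it to shatter: s(cons)+12=e, h(cons)+12=t, a(vowel)+7=h, t(cons)+12=f, t(cons)+12=f, e(vowel)+7=l, r(cons)+12=d.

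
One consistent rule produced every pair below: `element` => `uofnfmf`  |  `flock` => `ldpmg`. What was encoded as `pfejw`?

video

Two steps: reverse the string, then apply a Caesar shift of +1.
Decoding pfejw: shift back: p−1=o, f−1=e, e−1=d, j−1=i, w−1=v → oediv; then reverse → video.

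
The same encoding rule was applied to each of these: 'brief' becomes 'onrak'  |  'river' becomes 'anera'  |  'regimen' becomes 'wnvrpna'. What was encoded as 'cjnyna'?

repeat

The output letters match the input read backwards, each shifted +9: brief reversed is feirb. Two steps: reverse the string, then apply a Caesar shift of +9.
Reversing it on cjnyna: shift back: c−9=t, j−9=a, n−9=e, y−9=p, n−9=e, a−9=r → taeper; then reverse → repeat.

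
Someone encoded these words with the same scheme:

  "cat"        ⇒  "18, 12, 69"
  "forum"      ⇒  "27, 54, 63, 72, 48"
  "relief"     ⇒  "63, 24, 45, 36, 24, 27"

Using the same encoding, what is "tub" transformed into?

69, 72, 15

Each letter becomes 3×(its alphabet position, a=1..z=26) + 9.
On tub: t=20→69, u=21→72, b=2→15.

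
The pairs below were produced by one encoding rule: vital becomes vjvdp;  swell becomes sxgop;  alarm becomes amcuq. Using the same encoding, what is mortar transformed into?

The shift increases by 1 at each position, starting from +0: 0, 1, 2, ….
For mortar: m+0=m, o+1=p, r+2=t, t+3=w, a+4=e, r+5=w.

mptwew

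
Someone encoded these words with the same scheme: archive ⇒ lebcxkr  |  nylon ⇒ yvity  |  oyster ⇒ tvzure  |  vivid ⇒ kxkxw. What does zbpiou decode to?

sculpt

a(0)→l(11) and r(17)→e(4) fit y≡21x+11 (mod 26); the inverse of 21 mod 26 is 5. Treating letters as 0–25, the rule is x ↦ 21x + 11 (mod 26).
Decoding zbpiou: z(25)→5·(25−11)≡18=s; b(1)→5·(1−11)≡2=c; p(15)→5·(15−11)≡20=u; i(8)→5·(8−11)≡11=l; o(14)→5·(14−11)≡15=p; u(20)→5·(20−11)≡19=t (all mod 26).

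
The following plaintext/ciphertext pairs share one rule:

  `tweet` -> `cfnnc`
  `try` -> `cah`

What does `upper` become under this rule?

Compare letters: t→c is +9, w→f is +9, e→n is +9 — a constant shift. This is a Caesar cipher with shift 9.
Applying it to upper: u+9=d, p+9=y, p+9=y, e+9=n, r+9=a.

dyyna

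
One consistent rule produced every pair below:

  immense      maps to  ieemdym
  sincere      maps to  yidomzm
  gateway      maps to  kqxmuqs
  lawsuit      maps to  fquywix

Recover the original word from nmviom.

device

i(8)→i(8) and m(12)→e(4) fit y≡25x+16 (mod 26); the inverse of 25 mod 26 is 25. Treating letters as 0–25, the rule is x ↦ 25x + 16 (mod 26).
Reversing it on nmviom: n(13)→25·(13−16)≡3=d; m(12)→25·(12−16)≡4=e; v(21)→25·(21−16)≡21=v; i(8)→25·(8−16)≡8=i; o(14)→25·(14−16)≡2=c; m(12)→25·(12−16)≡4=e (all mod 26).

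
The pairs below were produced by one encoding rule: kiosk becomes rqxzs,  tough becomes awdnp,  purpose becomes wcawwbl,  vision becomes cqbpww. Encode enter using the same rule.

Shifts by position in kiosk: pos 0: k→r (+7), pos 1: i→q (+8), pos 2: o→x (+9), pos 3: s→z (+7), pos 4: k→s (+8) — repeating every 3. It's a Vigenère-style cipher with numeric key [7,8,9]: position i shifts by key[i mod 3].
On enter: e+7=l, n+8=v, t+9=c, e+7=l, r+8=z.

lvclz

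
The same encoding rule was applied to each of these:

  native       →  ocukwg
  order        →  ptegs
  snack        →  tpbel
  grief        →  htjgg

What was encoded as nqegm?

It's a Vigenère-style cipher with numeric key [1,2]: position i shifts by key[i mod 2].
Undoing it on nqegm: n−1=m, q−2=o, e−1=d, g−2=e, m−1=l.

model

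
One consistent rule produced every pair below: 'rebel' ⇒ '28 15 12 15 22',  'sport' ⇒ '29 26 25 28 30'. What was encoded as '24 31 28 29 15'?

nurse

r is letter #18 and maps to 28: an offset of 10. Letters become their 1-based position plus 10 (so a→11, b→12, …).
Reversing it on 24 31 28 29 15: 24→(24−10)÷1=14=n, 31→(31−10)÷1=21=u, 28→(28−10)÷1=18=r, 29→(29−10)÷1=19=s, 15→(15−10)÷1=5=e.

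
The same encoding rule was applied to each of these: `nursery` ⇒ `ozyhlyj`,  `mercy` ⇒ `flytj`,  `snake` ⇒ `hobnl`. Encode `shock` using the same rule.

hmxtn

n(13)→o(14) and u(20)→z(25) fit y≡9x+1 (mod 26); the inverse of 9 mod 26 is 3. Treating letters as 0–25, the rule is x ↦ 9x + 1 (mod 26).
On shock: s(18)→9·18+1≡7=h; h(7)→9·7+1≡12=m; o(14)→9·14+1≡23=x; c(2)→9·2+1≡19=t; k(10)→9·10+1≡13=n (all mod 26).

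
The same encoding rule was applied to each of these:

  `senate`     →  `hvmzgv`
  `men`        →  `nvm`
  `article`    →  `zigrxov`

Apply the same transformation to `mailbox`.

nzroylc

This is the alphabet-reversal cipher (Atbash): a becomes z, b becomes y, etc.
For mailbox: m↔n, a↔z, i↔r, l↔o, b↔y, o↔l, x↔c.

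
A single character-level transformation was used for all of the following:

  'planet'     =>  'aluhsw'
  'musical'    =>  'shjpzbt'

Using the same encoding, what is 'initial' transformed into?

shpapup

The output letters match the input read backwards, each shifted +7: planet reversed is tenalp. The word is reversed, then every letter is shifted forward by 7.
For initial: reverse → laitini; then shift: l+7=s, a+7=h, i+7=p, t+7=a, i+7=p, n+7=u, i+7=p.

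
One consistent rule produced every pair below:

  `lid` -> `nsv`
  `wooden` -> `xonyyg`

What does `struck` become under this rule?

umebdc

The word is reversed, then every letter is shifted forward by 10.
Applying it to struck: reverse → kcurts; then shift: k+10=u, c+10=m, u+10=e, r+10=b, t+10=d, s+10=c.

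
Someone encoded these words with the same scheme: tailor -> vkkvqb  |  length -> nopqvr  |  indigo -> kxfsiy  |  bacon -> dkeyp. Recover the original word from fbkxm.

Shifts by position in tailor: pos 0: t→v (+2), pos 1: a→k (+10), pos 2: i→k (+2), pos 3: l→v (+10) — repeating every 2. A repeating key of period 2 is used — shifts +2, +10 over and over.
Reversing it on fbkxm: f−2=d, b−10=r, k−2=i, x−10=n, m−2=k.

drink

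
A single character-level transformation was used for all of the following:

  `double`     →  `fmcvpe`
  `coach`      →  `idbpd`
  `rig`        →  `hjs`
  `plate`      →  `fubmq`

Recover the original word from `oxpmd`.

clown

The output letters match the input read backwards, each shifted +1: double reversed is elbuod. Two steps: reverse the string, then apply a Caesar shift of +1.
Decoding oxpmd: shift back: o−1=n, x−1=w, p−1=o, m−1=l, d−1=c → nwolc; then reverse → clown.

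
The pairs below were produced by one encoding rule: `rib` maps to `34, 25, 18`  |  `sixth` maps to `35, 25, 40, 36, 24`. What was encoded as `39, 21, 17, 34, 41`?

weary

r is letter #18 and maps to 34: an offset of 16. The number is (letter's place in the alphabet, a=1) + 16.
Reversing it on 39, 21, 17, 34, 41: 39→(39−16)÷1=23=w, 21→(21−16)÷1=5=e, 17→(17−16)÷1=1=a, 34→(34−16)÷1=18=r, 41→(41−16)÷1=25=y.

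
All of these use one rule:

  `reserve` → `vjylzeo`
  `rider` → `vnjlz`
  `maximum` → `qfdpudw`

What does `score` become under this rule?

Letter i (0-indexed) is shifted by i+4, so successive shifts are 4, 5, 6, ….
For score: s+4=w, c+5=h, o+6=u, r+7=y, e+8=m.

whuym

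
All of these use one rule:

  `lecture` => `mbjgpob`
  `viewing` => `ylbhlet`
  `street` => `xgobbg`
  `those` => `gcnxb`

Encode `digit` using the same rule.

l(11)→m(12) and e(4)→b(1) fit y≡9x+17 (mod 26); the inverse of 9 mod 26 is 3. This is an affine cipher: with a=0,…,z=25, each position x becomes (9x+17) mod 26.
For digit: d(3)→9·3+17≡18=s; i(8)→9·8+17≡11=l; g(6)→9·6+17≡19=t; i(8)→9·8+17≡11=l; t(19)→9·19+17≡6=g (all mod 26).

sltlg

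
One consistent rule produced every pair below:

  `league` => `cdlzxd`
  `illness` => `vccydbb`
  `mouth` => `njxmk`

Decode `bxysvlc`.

l(11)→c(2) and e(4)→d(3) fit y≡11x+11 (mod 26); the inverse of 11 mod 26 is 19. Treating letters as 0–25, the rule is x ↦ 11x + 11 (mod 26).
Decoding bxysvlc: b(1)→19·(1−11)≡18=s; x(23)→19·(23−11)≡20=u; y(24)→19·(24−11)≡13=n; s(18)→19·(18−11)≡3=d; v(21)→19·(21−11)≡8=i; l(11)→19·(11−11)≡0=a; c(2)→19·(2−11)≡11=l (all mod 26).

sundial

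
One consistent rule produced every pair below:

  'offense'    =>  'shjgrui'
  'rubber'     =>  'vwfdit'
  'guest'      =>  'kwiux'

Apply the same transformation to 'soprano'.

wqtteps

Shifts by position in offense: pos 0: o→s (+4), pos 1: f→h (+2), pos 2: f→j (+4), pos 3: e→g (+2) — repeating every 2. The shifts repeat in a cycle of length 2: positions 0,1,… shift by +4, +2, then the pattern repeats.
Applying it to soprano: s+4=w, o+2=q, p+4=t, r+2=t, a+4=e, n+2=p, o+4=s.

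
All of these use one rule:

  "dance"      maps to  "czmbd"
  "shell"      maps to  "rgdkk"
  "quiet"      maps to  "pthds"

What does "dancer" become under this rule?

Compare letters: d→c is +25, a→z is +25, n→m is +25 — a constant shift. This is a Caesar cipher with shift 25.
For dancer: d+25=c, a+25=z, n+25=m, c+25=b, e+25=d, r+25=q.

czmbdq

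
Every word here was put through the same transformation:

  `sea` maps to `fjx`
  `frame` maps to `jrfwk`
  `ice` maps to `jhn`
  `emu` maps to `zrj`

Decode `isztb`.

The output letters match the input read backwards, each shifted +5: sea reversed is aes. Read the word backwards and shift each letter +5.
Decoding isztb: shift back: i−5=d, s−5=n, z−5=u, t−5=o, b−5=w → dnuow; then reverse → wound.

wound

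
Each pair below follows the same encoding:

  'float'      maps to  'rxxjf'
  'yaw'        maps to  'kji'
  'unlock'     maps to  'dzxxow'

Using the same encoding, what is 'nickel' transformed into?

zrownx

The shift depends on letter class: consonant f→r is +12, but vowel o→x is +9. Two shifts are in play — +9 for a/e/i/o/u, +12 for every other letter.
Applying it to nickel: n(cons)+12=z, i(vowel)+9=r, c(cons)+12=o, k(cons)+12=w, e(vowel)+9=n, l(cons)+12=x.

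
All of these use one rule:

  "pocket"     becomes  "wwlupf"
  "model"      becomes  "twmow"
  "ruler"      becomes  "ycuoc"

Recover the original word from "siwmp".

The shift increases by 1 at each position, starting from +7: 7, 8, 9, ….
Undoing it on siwmp: s−7=l, i−8=a, w−9=n, m−10=c, p−11=e.

lance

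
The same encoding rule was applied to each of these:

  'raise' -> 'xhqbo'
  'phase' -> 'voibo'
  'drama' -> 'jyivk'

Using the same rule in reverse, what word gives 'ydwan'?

Each letter shifts forward by (position + 6), i.e. 6, 7, 8, … — the shift grows by one for each successive letter.
Decoding ydwan: y−6=s, d−7=w, w−8=o, a−9=r, n−10=d.

sword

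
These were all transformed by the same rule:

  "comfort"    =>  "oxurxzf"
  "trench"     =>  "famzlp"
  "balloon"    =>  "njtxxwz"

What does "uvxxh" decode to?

imply

It's a Vigenère-style cipher with numeric key [12,9,8]: position i shifts by key[i mod 3].
Reversing it on uvxxh: u−12=i, v−9=m, x−8=p, x−12=l, h−9=y.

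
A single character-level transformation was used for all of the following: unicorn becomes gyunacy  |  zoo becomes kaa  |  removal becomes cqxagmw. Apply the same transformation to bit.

mue

Two shifts are in play — +12 for a/e/i/o/u, +11 for every other letter.
On bit: b(cons)+11=m, i(vowel)+12=u, t(cons)+11=e.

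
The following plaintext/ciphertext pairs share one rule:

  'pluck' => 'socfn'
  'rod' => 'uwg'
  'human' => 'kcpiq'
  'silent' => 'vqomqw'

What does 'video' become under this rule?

The shift depends on letter class: consonant p→s is +3, but vowel u→c is +8. Vowels shift forward by 8 and consonants shift forward by 3.
For video: v(cons)+3=y, i(vowel)+8=q, d(cons)+3=g, e(vowel)+8=m, o(vowel)+8=w.

yqgmw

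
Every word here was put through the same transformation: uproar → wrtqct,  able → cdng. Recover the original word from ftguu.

dress

Compare letters: u→w is +2, p→r is +2, r→t is +2 — a constant shift. Every letter moves 2 places later in the alphabet, wrapping around z→a.
Reversing it on ftguu: f−2=d, t−2=r, g−2=e, u−2=s, u−2=s.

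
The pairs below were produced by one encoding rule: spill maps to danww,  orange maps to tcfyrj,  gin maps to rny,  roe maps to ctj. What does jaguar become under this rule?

Vowels shift forward by 5 and consonants shift forward by 11.
Applying it to jaguar: j(cons)+11=u, a(vowel)+5=f, g(cons)+11=r, u(vowel)+5=z, a(vowel)+5=f, r(cons)+11=c.

ufrzfc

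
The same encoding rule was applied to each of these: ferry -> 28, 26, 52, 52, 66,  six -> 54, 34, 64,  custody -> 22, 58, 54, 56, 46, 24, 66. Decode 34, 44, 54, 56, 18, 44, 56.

instant

f(#6)→28 and e(#5)→26: differences scale by 2, so n = 2·pos + 16. With a=1..z=26, the number is 2·pos + 16.
Undoing it on 34, 44, 54, 56, 18, 44, 56: 34→(34−16)÷2=9=i, 44→(44−16)÷2=14=n, 54→(54−16)÷2=19=s, 56→(56−16)÷2=20=t, 18→(18−16)÷2=1=a, 44→(44−16)÷2=14=n, 56→(56−16)÷2=20=t.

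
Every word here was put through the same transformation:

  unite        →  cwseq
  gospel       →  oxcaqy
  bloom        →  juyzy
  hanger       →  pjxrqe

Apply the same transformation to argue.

iaqfq

Letter i (0-indexed) is shifted by i+8, so successive shifts are 8, 9, 10, ….
Applying it to argue: a+8=i, r+9=a, g+10=q, u+11=f, e+12=q.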